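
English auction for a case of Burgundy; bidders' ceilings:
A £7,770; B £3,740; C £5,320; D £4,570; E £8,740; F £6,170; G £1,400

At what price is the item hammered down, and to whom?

Limits ranked: 8,740 (E) > 7,770 (A) > 6,170 (F) > 5,320 (C) > 4,570 (D) > 3,740 (B) > …
Once the price passes £7,770, only E is left; the hammer falls at A's limit of £7,770.

E wins at £7,770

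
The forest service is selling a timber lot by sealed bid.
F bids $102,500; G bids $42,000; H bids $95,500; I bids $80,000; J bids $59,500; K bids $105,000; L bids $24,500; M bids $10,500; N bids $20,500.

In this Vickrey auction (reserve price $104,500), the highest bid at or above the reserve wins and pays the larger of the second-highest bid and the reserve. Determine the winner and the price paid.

K pays $104,500

Bids in order: 105,000 (K) > 102,500 (F) > 95,500 (H) > 80,000 (I) > 59,500 (J) > 42,000 (G) > …
K has the top bid at or above the reserve ($105,000).
max(second-highest $102,500, reserve $104,500) = $104,500.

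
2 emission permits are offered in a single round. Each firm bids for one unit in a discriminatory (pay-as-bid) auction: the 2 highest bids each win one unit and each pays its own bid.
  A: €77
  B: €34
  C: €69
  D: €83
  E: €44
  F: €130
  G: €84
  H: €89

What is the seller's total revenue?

Total revenue: €219

Sorting: 130 (F), 89 (H), 84 (G), 83 (D), …
Winners (2 units): F, H.
Total revenue = 130 + 89 = €219.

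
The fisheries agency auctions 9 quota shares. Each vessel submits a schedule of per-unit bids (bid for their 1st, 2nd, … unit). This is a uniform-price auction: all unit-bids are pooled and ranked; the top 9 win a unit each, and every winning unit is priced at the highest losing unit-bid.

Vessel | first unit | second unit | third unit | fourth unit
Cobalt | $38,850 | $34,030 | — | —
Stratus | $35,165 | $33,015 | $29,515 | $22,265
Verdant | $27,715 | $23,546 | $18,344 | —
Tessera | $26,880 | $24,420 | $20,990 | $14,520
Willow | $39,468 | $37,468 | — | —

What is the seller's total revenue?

Total revenue: $219,780

All unit-bids, highest first — top 9: 39,468 (Willow-1), 38,850 (Cobalt-1), 37,468 (Willow-2), 35,165 (Stratus-1), 34,030 (Cobalt-2), 33,015 (Stratus-2), 29,515 (Stratus-3), 27,715 (Verdant-1), 26,880 (Tessera-1)
Highest rejected unit-bid = $24,420.
Allocation: Cobalt 2, Stratus 3, Tessera 1, Verdant 1, Willow 2. Every unit priced at $24,420.
Revenue = 9 × 24,420 = $219,780.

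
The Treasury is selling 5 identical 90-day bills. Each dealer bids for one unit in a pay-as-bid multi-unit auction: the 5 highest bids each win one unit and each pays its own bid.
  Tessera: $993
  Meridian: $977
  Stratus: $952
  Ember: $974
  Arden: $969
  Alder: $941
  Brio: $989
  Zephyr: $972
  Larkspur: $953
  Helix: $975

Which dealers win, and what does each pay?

Tessera $993, Brio $989, Meridian $977, Helix $975, Ember $974

Ordering the bids: 993 (Tessera), 989 (Brio), 977 (Meridian), 975 (Helix), 974 (Ember), 972 (Zephyr), 969 (Arden), …
Winners (5 units): Tessera, Brio, Meridian, Helix, Ember.
Each winner pays its own bid: Tessera $993, Brio $989, Meridian $977, Helix $975, Ember $974.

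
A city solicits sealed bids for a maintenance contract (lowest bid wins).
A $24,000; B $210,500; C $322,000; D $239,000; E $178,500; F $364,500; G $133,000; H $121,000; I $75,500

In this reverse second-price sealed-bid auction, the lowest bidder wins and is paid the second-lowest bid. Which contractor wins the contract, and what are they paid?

A is paid $75,500

Reverse second-price sealed-bid auction: the lowest bidder wins and is paid the second-lowest bid.
Sorting bids: 24,000 (A) < 75,500 (I) < 121,000 (H) < 133,000 (G) < 178,500 (E) < 210,500 (B) < …
Second-price: A is paid I's bid of $75,500.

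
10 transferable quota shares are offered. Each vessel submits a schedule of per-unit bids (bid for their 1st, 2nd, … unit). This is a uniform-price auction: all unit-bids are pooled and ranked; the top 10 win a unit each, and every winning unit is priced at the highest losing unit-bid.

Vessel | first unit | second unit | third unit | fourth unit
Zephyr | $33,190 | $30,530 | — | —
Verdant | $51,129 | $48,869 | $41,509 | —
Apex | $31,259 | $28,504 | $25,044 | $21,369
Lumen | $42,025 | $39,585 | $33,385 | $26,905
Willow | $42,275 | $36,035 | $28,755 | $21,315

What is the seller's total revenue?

Merging the schedules and taking the best 10: 51,129 (Verdant-1), 48,869 (Verdant-2), 42,275 (Willow-1), 42,025 (Lumen-1), 41,509 (Verdant-3), 39,585 (Lumen-2), 36,035 (Willow-2), 33,385 (Lumen-3), 33,190 (Zephyr-1), 31,259 (Apex-1)
First bid not allocated: $30,530.
Allocation: Apex 1, Lumen 3, Verdant 3, Willow 2, Zephyr 1. Every unit priced at $30,530.
Revenue = 10 × 30,530 = $305,300.

Total revenue: $305,300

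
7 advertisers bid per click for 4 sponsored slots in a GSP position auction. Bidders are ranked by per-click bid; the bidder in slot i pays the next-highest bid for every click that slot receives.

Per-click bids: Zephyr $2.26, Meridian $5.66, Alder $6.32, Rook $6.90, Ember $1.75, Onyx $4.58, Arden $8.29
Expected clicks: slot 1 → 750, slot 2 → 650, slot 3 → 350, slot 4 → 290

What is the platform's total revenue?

Total revenue: $12592.20

Ranked by bid: $8.29 (Arden) > $6.90 (Rook) > $6.32 (Alder) > $5.66 (Meridian) > $4.58 (Onyx) > …
Slot 1: Arden pays $6.90 × 750 = $5175.00
Slot 2: Rook pays $6.32 × 650 = $4108.00
Slot 3: Alder pays $5.66 × 350 = $1981.00
Slot 4: Meridian pays $4.58 × 290 = $1328.20
Total = $12592.20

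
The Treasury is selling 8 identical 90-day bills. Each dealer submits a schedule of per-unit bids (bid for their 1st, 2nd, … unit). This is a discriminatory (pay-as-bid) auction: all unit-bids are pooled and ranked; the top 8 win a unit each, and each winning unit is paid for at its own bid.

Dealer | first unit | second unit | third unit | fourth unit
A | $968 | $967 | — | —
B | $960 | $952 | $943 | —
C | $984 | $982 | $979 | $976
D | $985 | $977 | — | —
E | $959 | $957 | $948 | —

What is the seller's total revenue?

Pooled unit-bids ranked (top 8): 985 (D-1), 984 (C-1), 982 (C-2), 979 (C-3), 977 (D-2), 976 (C-4), 968 (A-1), 967 (A-2)
Next rejected bid: $960 (not a price — pay-as-bid).
Each winning unit pays its own bid.
Revenue = 985 + 984 + 982 + 979 + 977 + 976 + 968 + 967 = $7,818.

Total revenue: $7,818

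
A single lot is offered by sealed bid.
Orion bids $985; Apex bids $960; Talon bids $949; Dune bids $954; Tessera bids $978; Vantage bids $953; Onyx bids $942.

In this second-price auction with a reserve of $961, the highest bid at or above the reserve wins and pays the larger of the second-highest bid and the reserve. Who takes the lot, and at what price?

Orion pays $978

Sorting bids: 985 (Orion) > 978 (Tessera) > 960 (Apex) > 954 (Dune) > 953 (Vantage) > 949 (Talon) > …
Highest eligible bid: Orion at $985.
Second-highest bid $978 exceeds the reserve $961 → payment $978.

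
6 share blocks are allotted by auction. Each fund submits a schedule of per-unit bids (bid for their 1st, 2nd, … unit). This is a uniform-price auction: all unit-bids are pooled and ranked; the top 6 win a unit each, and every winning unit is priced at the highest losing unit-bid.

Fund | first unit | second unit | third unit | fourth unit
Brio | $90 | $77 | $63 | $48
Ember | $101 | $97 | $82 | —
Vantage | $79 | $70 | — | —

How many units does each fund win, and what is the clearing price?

Pooled unit-bids ranked (top 6): 101 (Ember-1), 97 (Ember-2), 90 (Brio-1), 82 (Ember-3), 79 (Vantage-1), 77 (Brio-2)
First bid not allocated: $70.
Allocation: Brio 2, Ember 3, Vantage 1.

Brio 2, Ember 3, Vantage 1; clearing price $70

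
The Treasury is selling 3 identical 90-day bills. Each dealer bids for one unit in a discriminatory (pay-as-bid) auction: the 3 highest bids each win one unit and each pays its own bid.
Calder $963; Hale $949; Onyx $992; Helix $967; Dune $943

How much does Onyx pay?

Onyx pays $992

Bids ranked high→low: 992 (Onyx), 967 (Helix), 963 (Calder), 949 (Hale), 943 (Dune)
Winners (3 units): Onyx, Helix, Calder.
Onyx wins → own bid $992.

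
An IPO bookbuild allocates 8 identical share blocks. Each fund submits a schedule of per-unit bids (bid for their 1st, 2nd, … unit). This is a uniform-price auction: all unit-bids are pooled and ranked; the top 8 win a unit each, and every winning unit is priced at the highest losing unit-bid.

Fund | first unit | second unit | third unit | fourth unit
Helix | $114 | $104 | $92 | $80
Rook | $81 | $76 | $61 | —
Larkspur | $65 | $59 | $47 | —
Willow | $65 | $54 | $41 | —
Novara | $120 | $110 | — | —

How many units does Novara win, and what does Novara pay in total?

Novara: 2 units, pays $130

Merging the schedules and taking the best 8: 120 (Novara-1), 114 (Helix-1), 110 (Novara-2), 104 (Helix-2), 92 (Helix-3), 81 (Rook-1), 80 (Helix-4), 76 (Rook-2)
First bid not allocated: $65.
Novara wins 2 unit(s) at $65 each.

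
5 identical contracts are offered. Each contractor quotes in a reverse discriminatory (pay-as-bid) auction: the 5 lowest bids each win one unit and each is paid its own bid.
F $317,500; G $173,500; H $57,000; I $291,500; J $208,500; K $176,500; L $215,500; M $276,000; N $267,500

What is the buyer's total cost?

Total cost: $831,000

Sorting: 57,000 (H), 173,500 (G), 176,500 (K), 208,500 (J), 215,500 (L), 267,500 (N), 276,000 (M), …
The 5 lowest are H, G, K, J, L.
Total cost = 57,000 + 173,500 + 176,500 + 208,500 + 215,500 = $831,000.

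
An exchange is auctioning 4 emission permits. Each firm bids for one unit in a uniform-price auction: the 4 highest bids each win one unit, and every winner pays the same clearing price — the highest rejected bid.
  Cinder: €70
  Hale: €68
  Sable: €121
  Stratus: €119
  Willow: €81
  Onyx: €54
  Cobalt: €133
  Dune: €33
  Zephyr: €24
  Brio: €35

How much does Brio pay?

Brio pays €0

Sorting: 133 (Cobalt), 121 (Sable), 119 (Stratus), 81 (Willow), 70 (Cinder), 68 (Hale), …
Top 4: Cobalt, Sable, Stratus, Willow.
Clearing price = highest rejected bid = €70.
Brio does not win → pays €0.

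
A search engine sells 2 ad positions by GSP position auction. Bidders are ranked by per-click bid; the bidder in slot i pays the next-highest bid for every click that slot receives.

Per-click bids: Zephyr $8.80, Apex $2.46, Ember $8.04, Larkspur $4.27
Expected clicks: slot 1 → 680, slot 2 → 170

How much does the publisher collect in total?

Per-click bids in order: $8.80 (Zephyr) > $8.04 (Ember) > $4.27 (Larkspur) > …
Slot 1: Zephyr pays $8.04 × 680 = $5467.20
Slot 2: Ember pays $4.27 × 170 = $725.90
Total = $6193.10

Total revenue: $6193.10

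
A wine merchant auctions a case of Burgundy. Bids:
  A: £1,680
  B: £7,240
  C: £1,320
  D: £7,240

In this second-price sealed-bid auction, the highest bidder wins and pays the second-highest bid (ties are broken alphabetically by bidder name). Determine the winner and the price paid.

B pays £7,240

Bids in order: 7,240 (B) > 7,240 (D) > 1,680 (A) > 1,320 (C)
Tie at £7,240 → B wins by tie-break.
Second-price: B pays D's bid of £7,240.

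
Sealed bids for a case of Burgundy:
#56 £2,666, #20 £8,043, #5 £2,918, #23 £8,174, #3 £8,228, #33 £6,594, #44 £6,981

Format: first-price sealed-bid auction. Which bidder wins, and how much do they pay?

Bids ranked: 8,228 (#3) > 8,174 (#23) > 8,043 (#20) > 6,981 (#44) > 6,594 (#33) > 2,918 (#5) > …
First-price: #3 pays what they bid, £8,228.

#3 pays £8,228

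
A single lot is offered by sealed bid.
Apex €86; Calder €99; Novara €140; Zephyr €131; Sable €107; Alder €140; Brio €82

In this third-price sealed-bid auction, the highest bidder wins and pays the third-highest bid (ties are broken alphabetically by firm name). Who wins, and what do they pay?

Alder pays €131

Rule: the highest bidder wins and pays the third-highest bid.
Bids ranked: 140 (Alder) > 140 (Novara) > 131 (Zephyr) > 107 (Sable) > 99 (Calder) > 86 (Apex) > …
Alder and Novara tie at €140; tie-break gives it to Alder.
Alder is highest; pays the third-highest bid, €131.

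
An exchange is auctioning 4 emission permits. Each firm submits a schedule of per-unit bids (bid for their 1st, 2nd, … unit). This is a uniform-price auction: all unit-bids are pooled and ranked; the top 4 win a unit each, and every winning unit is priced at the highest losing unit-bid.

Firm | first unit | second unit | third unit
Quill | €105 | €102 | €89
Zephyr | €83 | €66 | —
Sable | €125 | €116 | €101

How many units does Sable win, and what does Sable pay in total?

Merging the schedules and taking the best 4: 125 (Sable-1), 116 (Sable-2), 105 (Quill-1), 102 (Quill-2)
The (k+1)-th unit-bid is €101.
Sable wins 2 unit(s) at €101 each.

Sable: 2 units, pays €202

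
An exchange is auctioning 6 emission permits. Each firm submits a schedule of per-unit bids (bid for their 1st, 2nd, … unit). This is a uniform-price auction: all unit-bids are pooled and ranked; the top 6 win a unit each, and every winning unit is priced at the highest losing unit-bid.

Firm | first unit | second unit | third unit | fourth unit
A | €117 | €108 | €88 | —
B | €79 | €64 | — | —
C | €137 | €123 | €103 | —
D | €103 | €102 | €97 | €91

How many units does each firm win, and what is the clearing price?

Pooled unit-bids ranked (top 6): 137 (C-1), 123 (C-2), 117 (A-1), 108 (A-2), 103 (C-3), 103 (D-1)
First bid not allocated: €102.
Allocation: A 2, C 3, D 1.

A 2, C 3, D 1; clearing price €102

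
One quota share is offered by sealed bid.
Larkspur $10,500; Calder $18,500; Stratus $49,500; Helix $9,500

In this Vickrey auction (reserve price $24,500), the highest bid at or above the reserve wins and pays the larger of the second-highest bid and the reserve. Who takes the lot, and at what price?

Stratus pays $24,500

Rule: the highest bid at or above the reserve wins and pays the larger of the second-highest bid and the reserve.
Sorting bids: 49,500 (Stratus) > 18,500 (Calder) > 10,500 (Larkspur) > 9,500 (Helix)
Highest eligible bid: Stratus at $49,500.
Second-highest bid $18,500 is below the reserve $24,500, so the reserve binds → payment $24,500.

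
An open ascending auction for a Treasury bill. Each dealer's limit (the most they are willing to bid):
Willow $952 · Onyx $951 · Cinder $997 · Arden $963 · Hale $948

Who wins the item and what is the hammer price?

Cinder wins at $963

Limits ranked: 997 (Cinder) > 963 (Arden) > 952 (Willow) > 951 (Onyx) > 948 (Hale)
Once the price passes $963, only Cinder is left; the hammer falls at Arden's limit of $963.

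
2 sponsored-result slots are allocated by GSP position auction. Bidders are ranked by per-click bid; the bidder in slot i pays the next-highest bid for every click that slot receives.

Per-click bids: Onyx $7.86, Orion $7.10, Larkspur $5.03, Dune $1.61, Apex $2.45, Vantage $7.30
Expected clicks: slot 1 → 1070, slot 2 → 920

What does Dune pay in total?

Dune pays $0.00

Per-click bids in order: $7.86 (Onyx) > $7.30 (Vantage) > $7.10 (Orion) > …
Dune ranks below slot 2 → no slot, pays nothing.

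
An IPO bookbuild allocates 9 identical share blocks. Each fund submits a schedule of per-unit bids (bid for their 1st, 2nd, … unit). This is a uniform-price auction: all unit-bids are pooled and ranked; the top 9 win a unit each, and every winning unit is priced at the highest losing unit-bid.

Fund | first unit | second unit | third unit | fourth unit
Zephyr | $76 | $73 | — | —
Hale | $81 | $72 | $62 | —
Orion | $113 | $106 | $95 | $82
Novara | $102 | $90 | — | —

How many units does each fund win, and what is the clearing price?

Hale 1, Novara 2, Orion 4, Zephyr 2; clearing price $72

Pooled unit-bids ranked (top 9): 113 (Orion-1), 106 (Orion-2), 102 (Novara-1), 95 (Orion-3), 90 (Novara-2), 82 (Orion-4), 81 (Hale-1), 76 (Zephyr-1), 73 (Zephyr-2)
The (k+1)-th unit-bid is $72.
Allocation: Hale 1, Novara 2, Orion 4, Zephyr 2.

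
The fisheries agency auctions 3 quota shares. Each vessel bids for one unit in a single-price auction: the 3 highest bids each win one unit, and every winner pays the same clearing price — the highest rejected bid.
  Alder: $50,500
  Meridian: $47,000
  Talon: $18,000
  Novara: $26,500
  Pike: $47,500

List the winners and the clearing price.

Alder, Pike, Meridian; each pays $26,500

Bids ranked high→low: 50,500 (Alder), 47,500 (Pike), 47,000 (Meridian), 26,500 (Novara), 18,000 (Talon)
The 3 highest are Alder, Pike, Meridian.
Highest unsuccessful bid: $26,500 → clearing price.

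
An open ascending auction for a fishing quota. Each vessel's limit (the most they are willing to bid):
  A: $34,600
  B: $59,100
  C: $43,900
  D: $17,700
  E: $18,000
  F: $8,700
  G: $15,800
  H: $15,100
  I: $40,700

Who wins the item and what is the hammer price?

Rule: the price rises until one bidder remains; the winner pays the price at which the last rival dropped out.
Sorting limits: 59,100 (B) > 43,900 (C) > 40,700 (I) > 34,600 (A) > 18,000 (E) > 17,700 (D) > …
Bidding ends when C exits at $43,900; B takes it.

B wins at $43,900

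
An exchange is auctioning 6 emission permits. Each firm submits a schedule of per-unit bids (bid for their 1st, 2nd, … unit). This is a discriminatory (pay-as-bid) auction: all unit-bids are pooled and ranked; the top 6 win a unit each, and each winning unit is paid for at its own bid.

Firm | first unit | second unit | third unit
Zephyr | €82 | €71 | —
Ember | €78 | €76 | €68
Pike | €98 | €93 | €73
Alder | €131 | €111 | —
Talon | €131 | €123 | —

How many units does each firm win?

Alder 2, Pike 2, Talon 2

Merging the schedules and taking the best 6: 131 (Alder-1), 131 (Talon-1), 123 (Talon-2), 111 (Alder-2), 98 (Pike-1), 93 (Pike-2)
Next rejected bid: €82 (not a price — pay-as-bid).
Allocation: Alder 2, Pike 2, Talon 2.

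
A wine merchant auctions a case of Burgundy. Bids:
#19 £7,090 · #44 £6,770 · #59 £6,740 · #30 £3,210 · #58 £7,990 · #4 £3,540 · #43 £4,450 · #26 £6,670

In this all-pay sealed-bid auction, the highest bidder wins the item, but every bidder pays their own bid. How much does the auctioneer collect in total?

Sorting bids: 7,990 (#58) > 7,090 (#19) > 6,770 (#44) > 6,740 (#59) > 6,670 (#26) > 4,450 (#43) > …
Every bidder forfeits their bid regardless of winning.
Revenue = 7,090 + 6,770 + 6,740 + 3,210 + 7,990 + 3,540 + 4,450 + 6,670 = £46,460.

Total revenue: £46,460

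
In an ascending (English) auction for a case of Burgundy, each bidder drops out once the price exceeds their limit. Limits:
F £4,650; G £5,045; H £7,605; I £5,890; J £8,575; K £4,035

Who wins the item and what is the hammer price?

Sorting limits: 8,575 (J) > 7,605 (H) > 5,890 (I) > 5,045 (G) > 4,650 (F) > 4,035 (K)
H is the last rival to drop out, at £7,605; J remains and wins at that price.

J wins at £7,605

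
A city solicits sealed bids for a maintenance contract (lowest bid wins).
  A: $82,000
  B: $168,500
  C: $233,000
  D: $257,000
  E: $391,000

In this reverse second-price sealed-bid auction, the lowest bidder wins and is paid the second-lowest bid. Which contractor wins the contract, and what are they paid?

Sorting bids: 82,000 (A) < 168,500 (B) < 233,000 (C) < 257,000 (D) < 391,000 (E)
A wins with the lowest bid; price is set by the runner-up at $168,500.

A is paid $168,500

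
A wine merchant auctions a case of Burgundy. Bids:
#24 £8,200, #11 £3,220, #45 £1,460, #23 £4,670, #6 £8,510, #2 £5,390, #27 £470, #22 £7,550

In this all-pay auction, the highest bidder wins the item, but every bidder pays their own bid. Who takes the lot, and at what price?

Bids in order: 8,510 (#6) > 8,200 (#24) > 7,550 (#22) > 5,390 (#2) > 4,670 (#23) > 3,220 (#11) > …
#6 is highest and takes the item; every bidder forfeits their bid.

#6 pays £8,510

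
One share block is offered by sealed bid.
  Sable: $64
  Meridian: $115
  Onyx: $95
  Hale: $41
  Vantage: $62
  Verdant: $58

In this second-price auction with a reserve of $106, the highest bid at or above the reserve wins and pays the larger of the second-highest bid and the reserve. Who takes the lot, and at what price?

Bids ranked: 115 (Meridian) > 95 (Onyx) > 64 (Sable) > 62 (Vantage) > 58 (Verdant) > 41 (Hale)
Highest eligible bid: Meridian at $115.
Second-highest bid $95 is below the reserve $106, so the reserve binds → payment $106.

Meridian pays $106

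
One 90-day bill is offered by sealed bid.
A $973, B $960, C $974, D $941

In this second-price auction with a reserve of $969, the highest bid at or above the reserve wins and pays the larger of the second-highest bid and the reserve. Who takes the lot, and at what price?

C pays $973

Bids in order: 974 (C) > 973 (A) > 960 (B) > 941 (D)
Highest eligible bid: C at $974.
Second-highest bid $973 exceeds the reserve $969 → payment $973.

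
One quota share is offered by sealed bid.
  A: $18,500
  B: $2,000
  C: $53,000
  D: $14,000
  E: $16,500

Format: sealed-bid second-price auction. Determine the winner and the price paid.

C pays $18,500

Rule: the highest bidder wins and pays the second-highest bid.
Bids ranked: 53,000 (C) > 18,500 (A) > 16,500 (E) > 14,000 (D) > 2,000 (B)
C wins with the highest bid; price is set by the runner-up at $18,500.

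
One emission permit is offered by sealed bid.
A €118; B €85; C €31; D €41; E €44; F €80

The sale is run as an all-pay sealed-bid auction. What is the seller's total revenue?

Rule: the highest bidder wins the item, but every bidder pays their own bid.
Bids ranked: 118 (A) > 85 (B) > 80 (F) > 44 (E) > 41 (D) > 31 (C)
A wins with the top bid; all bids are sunk regardless.
Every bidder forfeits their bid regardless of winning.
Revenue = 118 + 85 + 31 + 41 + 44 + 80 = €399.

Total revenue: €399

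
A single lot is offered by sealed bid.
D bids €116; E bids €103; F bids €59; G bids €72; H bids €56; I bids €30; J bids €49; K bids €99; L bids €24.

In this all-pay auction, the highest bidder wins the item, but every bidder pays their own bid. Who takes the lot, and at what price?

All-pay auction: the highest bidder wins the item, but every bidder pays their own bid.
Bids in order: 116 (D) > 103 (E) > 99 (K) > 72 (G) > 59 (F) > 56 (H) > …
D wins with the top bid; all bids are sunk regardless.

D pays €116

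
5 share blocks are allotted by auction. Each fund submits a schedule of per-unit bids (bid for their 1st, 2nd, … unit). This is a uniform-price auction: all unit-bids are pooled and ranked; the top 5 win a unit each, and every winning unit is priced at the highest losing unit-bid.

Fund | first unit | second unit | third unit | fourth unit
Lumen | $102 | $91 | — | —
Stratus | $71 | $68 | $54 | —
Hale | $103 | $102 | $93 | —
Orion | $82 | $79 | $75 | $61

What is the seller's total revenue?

Pooled unit-bids ranked (top 5): 103 (Hale-1), 102 (Lumen-1), 102 (Hale-2), 93 (Hale-3), 91 (Lumen-2)
First bid not allocated: $82.
Allocation: Hale 3, Lumen 2. Every unit priced at $82.
Revenue = 5 × 82 = $410.

Total revenue: $410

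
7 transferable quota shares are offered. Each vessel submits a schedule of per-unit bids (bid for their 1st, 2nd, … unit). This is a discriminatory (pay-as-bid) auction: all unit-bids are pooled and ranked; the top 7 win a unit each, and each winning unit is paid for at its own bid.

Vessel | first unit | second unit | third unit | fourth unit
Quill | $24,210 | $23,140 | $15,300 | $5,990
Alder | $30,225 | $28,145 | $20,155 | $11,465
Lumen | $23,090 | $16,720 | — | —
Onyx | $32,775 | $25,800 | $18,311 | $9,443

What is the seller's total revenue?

Pooled unit-bids ranked (top 7): 32,775 (Onyx-1), 30,225 (Alder-1), 28,145 (Alder-2), 25,800 (Onyx-2), 24,210 (Quill-1), 23,140 (Quill-2), 23,090 (Lumen-1)
Next rejected bid: $20,155 (not a price — pay-as-bid).
Each winning unit pays its own bid.
Revenue = 32,775 + 30,225 + 28,145 + 25,800 + 24,210 + 23,140 + 23,090 = $187,385.

Total revenue: $187,385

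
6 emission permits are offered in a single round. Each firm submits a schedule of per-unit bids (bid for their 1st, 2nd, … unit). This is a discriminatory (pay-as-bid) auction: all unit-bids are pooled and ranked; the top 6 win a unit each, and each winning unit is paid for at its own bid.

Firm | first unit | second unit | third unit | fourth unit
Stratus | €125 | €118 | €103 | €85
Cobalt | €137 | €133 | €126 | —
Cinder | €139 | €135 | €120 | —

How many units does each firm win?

Pooled unit-bids ranked (top 6): 139 (Cinder-1), 137 (Cobalt-1), 135 (Cinder-2), 133 (Cobalt-2), 126 (Cobalt-3), 125 (Stratus-1)
Next rejected bid: €120 (not a price — pay-as-bid).
Allocation: Cinder 2, Cobalt 3, Stratus 1.

Cinder 2, Cobalt 3, Stratus 1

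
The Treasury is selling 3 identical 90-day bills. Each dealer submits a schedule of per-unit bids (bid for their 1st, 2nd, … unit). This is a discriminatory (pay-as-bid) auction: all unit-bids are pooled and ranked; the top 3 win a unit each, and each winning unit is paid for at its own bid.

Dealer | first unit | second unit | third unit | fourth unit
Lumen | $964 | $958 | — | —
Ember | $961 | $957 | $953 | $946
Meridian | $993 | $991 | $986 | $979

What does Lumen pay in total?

Lumen pays $0

Pooled unit-bids ranked (top 3): 993 (Meridian-1), 991 (Meridian-2), 986 (Meridian-3)
Next rejected bid: $979 (not a price — pay-as-bid).
Lumen wins no units.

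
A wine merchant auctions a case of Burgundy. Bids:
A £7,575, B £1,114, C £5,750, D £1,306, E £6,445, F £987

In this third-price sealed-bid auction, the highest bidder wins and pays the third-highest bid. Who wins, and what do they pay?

A pays £5,750

Rule: the highest bidder wins and pays the third-highest bid.
Bids in order: 7,575 (A) > 6,445 (E) > 5,750 (C) > 1,306 (D) > 1,114 (B) > 987 (F)
A is highest; pays the third-highest bid, £5,750.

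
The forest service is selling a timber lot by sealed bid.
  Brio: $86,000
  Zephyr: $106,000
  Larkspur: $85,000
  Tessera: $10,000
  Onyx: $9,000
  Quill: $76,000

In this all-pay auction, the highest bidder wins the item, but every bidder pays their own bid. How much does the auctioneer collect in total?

Rule: the highest bidder wins the item, but every bidder pays their own bid.
Bids in order: 106,000 (Zephyr) > 86,000 (Brio) > 85,000 (Larkspur) > 76,000 (Quill) > 10,000 (Tessera) > 9,000 (Onyx)
Every bidder forfeits their bid regardless of winning.
Revenue = 86,000 + 106,000 + 85,000 + 10,000 + 9,000 + 76,000 = $372,000.

Total revenue: $372,000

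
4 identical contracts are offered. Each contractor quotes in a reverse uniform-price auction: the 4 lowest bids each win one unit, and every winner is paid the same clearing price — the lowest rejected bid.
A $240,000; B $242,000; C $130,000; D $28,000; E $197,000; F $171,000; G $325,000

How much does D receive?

Sorting: 28,000 (D), 130,000 (C), 171,000 (F), 197,000 (E), 240,000 (A), 242,000 (B), …
Lowest 4: D, C, F, E.
Lowest unsuccessful bid: $240,000 → clearing price.
D wins → is paid $240,000.

D is paid $240,000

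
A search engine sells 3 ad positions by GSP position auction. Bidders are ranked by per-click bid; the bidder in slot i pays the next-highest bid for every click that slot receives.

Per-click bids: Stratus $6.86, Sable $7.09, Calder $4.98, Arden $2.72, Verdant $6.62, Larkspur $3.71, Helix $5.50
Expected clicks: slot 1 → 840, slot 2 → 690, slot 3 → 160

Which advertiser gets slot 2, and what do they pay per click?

Stratus; $6.62 per click

Ranked by bid: $7.09 (Sable) > $6.86 (Stratus) > $6.62 (Verdant) > $5.50 (Helix) > …
Slot 2 goes to the second-ranked bidder, Stratus, who pays the next bid down: $6.62/click.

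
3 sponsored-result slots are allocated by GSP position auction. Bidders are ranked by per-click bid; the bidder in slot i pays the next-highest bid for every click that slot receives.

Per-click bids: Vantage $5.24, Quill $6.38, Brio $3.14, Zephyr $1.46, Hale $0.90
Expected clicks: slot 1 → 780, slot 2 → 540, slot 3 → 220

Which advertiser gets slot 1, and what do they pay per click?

Quill; $5.24 per click

Ranked by bid: $6.38 (Quill) > $5.24 (Vantage) > $3.14 (Brio) > $1.46 (Zephyr) > …
Slot 1 goes to the first-ranked bidder, Quill, who pays the next bid down: $5.24/click.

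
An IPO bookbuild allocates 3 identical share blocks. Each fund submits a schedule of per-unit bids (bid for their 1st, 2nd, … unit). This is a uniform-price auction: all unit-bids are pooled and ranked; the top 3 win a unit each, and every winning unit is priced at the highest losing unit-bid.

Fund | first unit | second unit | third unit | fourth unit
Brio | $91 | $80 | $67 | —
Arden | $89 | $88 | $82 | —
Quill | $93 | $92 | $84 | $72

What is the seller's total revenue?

Pooled unit-bids ranked (top 3): 93 (Quill-1), 92 (Quill-2), 91 (Brio-1)
First bid not allocated: $89.
Allocation: Brio 1, Quill 2. Every unit priced at $89.
Revenue = 3 × 89 = $267.

Total revenue: $267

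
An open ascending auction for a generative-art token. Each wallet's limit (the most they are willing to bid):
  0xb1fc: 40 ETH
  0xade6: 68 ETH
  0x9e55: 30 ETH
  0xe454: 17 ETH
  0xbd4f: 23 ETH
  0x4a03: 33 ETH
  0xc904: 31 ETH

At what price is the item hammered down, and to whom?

Sorting limits: 68 (0xade6) > 40 (0xb1fc) > 33 (0x4a03) > 31 (0xc904) > 30 (0x9e55) > 23 (0xbd4f) > …
Once the price passes 40 ETH, only 0xade6 is left; the hammer falls at 0xb1fc's limit of 40 ETH.

0xade6 wins at 40 ETH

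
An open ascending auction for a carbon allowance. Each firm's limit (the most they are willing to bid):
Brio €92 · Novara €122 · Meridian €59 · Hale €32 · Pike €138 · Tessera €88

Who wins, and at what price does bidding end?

Pike wins at €122

Rule: the price rises until one bidder remains; the winner pays the price at which the last rival dropped out.
Sorting limits: 138 (Pike) > 122 (Novara) > 92 (Brio) > 88 (Tessera) > 59 (Meridian) > 32 (Hale)
Bidding ends when Novara exits at €122; Pike takes it.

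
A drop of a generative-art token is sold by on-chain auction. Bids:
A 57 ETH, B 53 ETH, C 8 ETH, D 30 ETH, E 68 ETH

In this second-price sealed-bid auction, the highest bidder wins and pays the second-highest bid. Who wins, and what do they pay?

Bids ranked: 68 (E) > 57 (A) > 53 (B) > 30 (D) > 8 (C)
E is highest; pays the second-highest bid, 57 ETH.

E pays 57 ETH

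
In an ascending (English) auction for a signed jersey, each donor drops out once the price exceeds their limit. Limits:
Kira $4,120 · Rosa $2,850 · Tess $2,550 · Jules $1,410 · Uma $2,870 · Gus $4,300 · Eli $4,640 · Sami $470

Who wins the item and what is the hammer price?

Eli wins at $4,300

Limits in order: 4,640 (Eli) > 4,300 (Gus) > 4,120 (Kira) > 2,870 (Uma) > 2,850 (Rosa) > 2,550 (Tess) > …
Gus is the last rival to drop out, at $4,300; Eli remains and wins at that price.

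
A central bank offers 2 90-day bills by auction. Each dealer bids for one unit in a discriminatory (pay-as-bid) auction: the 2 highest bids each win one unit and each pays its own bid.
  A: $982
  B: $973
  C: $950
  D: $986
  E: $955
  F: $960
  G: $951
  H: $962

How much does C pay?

C pays $0

Sorting: 986 (D), 982 (A), 973 (B), 962 (H), …
Winners (2 units): D, A.
C does not win → $0.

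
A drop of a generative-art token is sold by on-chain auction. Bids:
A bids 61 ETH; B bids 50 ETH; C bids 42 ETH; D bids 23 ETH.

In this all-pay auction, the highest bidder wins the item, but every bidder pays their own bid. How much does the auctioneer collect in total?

Total revenue: 176 ETH

Bids in order: 61 (A) > 50 (B) > 42 (C) > 23 (D)
A wins with the top bid; all bids are sunk regardless.
Every bidder forfeits their bid regardless of winning.
Revenue = 61 + 50 + 42 + 23 = 176 ETH.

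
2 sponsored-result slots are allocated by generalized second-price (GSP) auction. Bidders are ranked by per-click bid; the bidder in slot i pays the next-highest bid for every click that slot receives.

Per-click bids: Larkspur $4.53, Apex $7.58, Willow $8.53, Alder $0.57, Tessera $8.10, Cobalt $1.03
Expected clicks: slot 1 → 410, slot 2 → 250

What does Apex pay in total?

Sorting advertisers: $8.53 (Willow) > $8.10 (Tessera) > $7.58 (Apex) > …
Apex ranks below slot 2 → no slot, pays nothing.

Apex pays $0.00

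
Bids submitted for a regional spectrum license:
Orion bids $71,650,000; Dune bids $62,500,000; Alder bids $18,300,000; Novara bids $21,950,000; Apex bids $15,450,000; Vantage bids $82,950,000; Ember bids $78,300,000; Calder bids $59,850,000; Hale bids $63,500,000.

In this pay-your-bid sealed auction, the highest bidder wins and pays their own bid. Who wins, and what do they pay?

Sorting bids: 82,950,000 (Vantage) > 78,300,000 (Ember) > 71,650,000 (Orion) > 63,500,000 (Hale) > 62,500,000 (Dune) > 59,850,000 (Calder) > …
Vantage has the highest bid and pays exactly that: $82,950,000.

Vantage pays $82,950,000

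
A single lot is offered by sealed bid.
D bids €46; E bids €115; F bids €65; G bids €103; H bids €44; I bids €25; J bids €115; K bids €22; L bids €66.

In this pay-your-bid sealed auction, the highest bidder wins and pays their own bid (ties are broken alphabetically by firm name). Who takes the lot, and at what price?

E pays €115

Bids ranked: 115 (E) > 115 (J) > 103 (G) > 66 (L) > 65 (F) > 46 (D) > …
E and J tie at €115; tie-break gives it to E.
E is highest → pays own bid, €115.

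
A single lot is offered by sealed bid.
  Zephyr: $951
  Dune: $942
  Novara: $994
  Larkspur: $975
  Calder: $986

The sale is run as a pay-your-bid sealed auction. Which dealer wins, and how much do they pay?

Novara pays $994

Bids in order: 994 (Novara) > 986 (Calder) > 975 (Larkspur) > 951 (Zephyr) > 942 (Dune)
Novara is highest → pays own bid, $994.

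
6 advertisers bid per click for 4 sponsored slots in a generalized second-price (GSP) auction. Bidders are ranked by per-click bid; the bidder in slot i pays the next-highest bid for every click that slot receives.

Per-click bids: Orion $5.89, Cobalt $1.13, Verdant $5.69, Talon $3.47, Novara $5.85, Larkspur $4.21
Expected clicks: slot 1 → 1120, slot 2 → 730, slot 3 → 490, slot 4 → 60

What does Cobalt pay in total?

Cobalt pays $0.00

Ranked by bid: $5.89 (Orion) > $5.85 (Novara) > $5.69 (Verdant) > $4.21 (Larkspur) > $3.47 (Talon) > …
Cobalt ranks below slot 4 → no slot, pays nothing.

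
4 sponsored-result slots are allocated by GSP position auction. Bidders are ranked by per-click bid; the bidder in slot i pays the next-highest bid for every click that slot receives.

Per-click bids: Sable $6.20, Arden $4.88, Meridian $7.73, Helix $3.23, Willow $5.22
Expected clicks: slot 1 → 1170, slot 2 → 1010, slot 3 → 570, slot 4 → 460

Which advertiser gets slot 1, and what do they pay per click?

Meridian; $6.20 per click

Per-click bids in order: $7.73 (Meridian) > $6.20 (Sable) > $5.22 (Willow) > $4.88 (Arden) > $3.23 (Helix)
Slot 1 goes to the first-ranked bidder, Meridian, who pays the next bid down: $6.20/click.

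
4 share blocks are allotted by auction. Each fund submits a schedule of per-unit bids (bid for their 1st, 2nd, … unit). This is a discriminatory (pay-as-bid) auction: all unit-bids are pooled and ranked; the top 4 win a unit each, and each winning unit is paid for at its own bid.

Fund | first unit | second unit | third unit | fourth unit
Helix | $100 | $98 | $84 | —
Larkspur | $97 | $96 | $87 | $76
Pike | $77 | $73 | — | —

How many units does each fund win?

Helix 2, Larkspur 2

Merging the schedules and taking the best 4: 100 (Helix-1), 98 (Helix-2), 97 (Larkspur-1), 96 (Larkspur-2)
Next rejected bid: $87 (not a price — pay-as-bid).
Allocation: Helix 2, Larkspur 2.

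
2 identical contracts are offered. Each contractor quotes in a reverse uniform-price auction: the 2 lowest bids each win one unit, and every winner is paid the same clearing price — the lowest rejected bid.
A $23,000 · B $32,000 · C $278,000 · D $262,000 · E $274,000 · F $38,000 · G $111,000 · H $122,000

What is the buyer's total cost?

Total cost: $76,000

Bids ranked low→high: 23,000 (A), 32,000 (B), 38,000 (F), 111,000 (G), …
The 2 lowest are A, B.
Clearing price = lowest rejected bid = $38,000.
Total cost = 2 × $38,000 = $76,000.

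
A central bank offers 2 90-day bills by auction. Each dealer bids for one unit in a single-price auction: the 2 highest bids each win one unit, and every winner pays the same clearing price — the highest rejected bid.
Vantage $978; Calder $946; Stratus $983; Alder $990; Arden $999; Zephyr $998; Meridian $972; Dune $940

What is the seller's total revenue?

Total revenue: $1,980

Sorting: 999 (Arden), 998 (Zephyr), 990 (Alder), 983 (Stratus), …
Winners (2 units): Arden, Zephyr.
First losing bid is Alder's $990, which sets the uniform price.
Total revenue = 2 × $990 = $1,980.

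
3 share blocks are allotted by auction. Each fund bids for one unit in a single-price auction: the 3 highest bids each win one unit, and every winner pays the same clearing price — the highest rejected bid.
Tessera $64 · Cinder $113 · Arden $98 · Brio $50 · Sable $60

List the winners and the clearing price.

Cinder, Arden, Tessera; each pays $60

Ordering the bids: 113 (Cinder), 98 (Arden), 64 (Tessera), 60 (Sable), 50 (Brio)
Top 3: Cinder, Arden, Tessera.
First losing bid is Sable's $60, which sets the uniform price.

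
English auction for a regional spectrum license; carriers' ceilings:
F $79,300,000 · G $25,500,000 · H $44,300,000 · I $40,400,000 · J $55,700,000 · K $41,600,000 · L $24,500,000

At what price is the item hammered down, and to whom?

Open ascending-bid auction: the price rises until one bidder remains; the winner pays the price at which the last rival dropped out.
Sorting limits: 79,300,000 (F) > 55,700,000 (J) > 44,300,000 (H) > 41,600,000 (K) > 40,400,000 (I) > 25,500,000 (G) > …
Bidding ends when J exits at $55,700,000; F takes it.

F wins at $55,700,000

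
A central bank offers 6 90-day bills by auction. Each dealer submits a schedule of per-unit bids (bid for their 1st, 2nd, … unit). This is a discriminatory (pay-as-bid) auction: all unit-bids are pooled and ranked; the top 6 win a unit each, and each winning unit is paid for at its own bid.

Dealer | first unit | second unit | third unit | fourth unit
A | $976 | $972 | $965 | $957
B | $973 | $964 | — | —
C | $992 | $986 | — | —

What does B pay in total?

Merging the schedules and taking the best 6: 992 (C-1), 986 (C-2), 976 (A-1), 973 (B-1), 972 (A-2), 965 (A-3)
Next rejected bid: $964 (not a price — pay-as-bid).
B's winning unit-bids: 973 = $973.

B pays $973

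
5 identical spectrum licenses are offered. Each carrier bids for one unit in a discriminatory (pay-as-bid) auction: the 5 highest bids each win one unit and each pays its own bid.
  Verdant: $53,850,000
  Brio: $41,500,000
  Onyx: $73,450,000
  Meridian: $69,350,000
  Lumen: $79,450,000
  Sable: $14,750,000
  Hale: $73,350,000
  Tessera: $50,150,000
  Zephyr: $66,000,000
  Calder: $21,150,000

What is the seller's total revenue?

Ordering the bids: 79,450,000 (Lumen), 73,450,000 (Onyx), 73,350,000 (Hale), 69,350,000 (Meridian), 66,000,000 (Zephyr), 53,850,000 (Verdant), 50,150,000 (Tessera), …
The 5 highest are Lumen, Onyx, Hale, Meridian, Zephyr.
Total revenue = 79,450,000 + 73,450,000 + 73,350,000 + 69,350,000 + 66,000,000 = $361,600,000.

Total revenue: $361,600,000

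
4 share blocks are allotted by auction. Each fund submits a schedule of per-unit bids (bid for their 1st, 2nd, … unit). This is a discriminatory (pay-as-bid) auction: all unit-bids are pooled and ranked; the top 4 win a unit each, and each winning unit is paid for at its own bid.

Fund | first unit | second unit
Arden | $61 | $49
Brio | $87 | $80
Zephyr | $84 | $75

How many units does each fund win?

All unit-bids, highest first — top 4: 87 (Brio-1), 84 (Zephyr-1), 80 (Brio-2), 75 (Zephyr-2)
Next rejected bid: $61 (not a price — pay-as-bid).
Allocation: Brio 2, Zephyr 2.

Brio 2, Zephyr 2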